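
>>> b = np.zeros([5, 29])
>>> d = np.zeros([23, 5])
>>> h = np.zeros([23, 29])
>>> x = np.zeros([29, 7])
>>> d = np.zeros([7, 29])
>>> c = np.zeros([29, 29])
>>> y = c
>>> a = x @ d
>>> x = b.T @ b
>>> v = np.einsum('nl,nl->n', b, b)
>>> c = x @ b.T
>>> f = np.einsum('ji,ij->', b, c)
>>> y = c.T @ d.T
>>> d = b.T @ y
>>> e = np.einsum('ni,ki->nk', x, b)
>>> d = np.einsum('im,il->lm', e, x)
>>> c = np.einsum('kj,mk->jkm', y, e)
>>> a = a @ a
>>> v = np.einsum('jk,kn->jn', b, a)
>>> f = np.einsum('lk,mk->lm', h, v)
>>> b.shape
(5, 29)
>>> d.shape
(29, 5)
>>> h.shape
(23, 29)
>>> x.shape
(29, 29)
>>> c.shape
(7, 5, 29)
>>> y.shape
(5, 7)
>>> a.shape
(29, 29)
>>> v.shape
(5, 29)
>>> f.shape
(23, 5)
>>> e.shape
(29, 5)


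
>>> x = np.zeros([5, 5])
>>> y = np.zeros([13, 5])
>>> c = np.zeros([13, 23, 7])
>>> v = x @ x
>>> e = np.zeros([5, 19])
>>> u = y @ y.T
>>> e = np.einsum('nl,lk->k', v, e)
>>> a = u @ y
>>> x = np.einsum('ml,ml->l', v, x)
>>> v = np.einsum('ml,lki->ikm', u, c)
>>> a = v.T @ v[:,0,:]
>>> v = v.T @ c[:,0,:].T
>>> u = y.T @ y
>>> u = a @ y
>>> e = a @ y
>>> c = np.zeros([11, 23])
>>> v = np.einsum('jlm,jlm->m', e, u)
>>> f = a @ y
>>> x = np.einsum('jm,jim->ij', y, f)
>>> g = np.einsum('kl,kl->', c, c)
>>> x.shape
(23, 13)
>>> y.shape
(13, 5)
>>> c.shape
(11, 23)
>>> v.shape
(5,)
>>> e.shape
(13, 23, 5)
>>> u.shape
(13, 23, 5)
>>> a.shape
(13, 23, 13)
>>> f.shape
(13, 23, 5)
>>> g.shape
()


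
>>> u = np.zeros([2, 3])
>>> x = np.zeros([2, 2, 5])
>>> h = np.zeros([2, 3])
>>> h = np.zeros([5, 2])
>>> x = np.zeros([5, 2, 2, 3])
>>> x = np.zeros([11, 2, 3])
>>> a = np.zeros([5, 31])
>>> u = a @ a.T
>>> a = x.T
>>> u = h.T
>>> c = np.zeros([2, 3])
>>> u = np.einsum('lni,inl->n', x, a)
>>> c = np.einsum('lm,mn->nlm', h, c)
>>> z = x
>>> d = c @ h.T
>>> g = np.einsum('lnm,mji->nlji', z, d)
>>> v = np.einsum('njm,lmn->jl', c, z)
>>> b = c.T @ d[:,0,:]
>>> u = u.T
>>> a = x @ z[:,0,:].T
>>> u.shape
(2,)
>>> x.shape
(11, 2, 3)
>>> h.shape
(5, 2)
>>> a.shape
(11, 2, 11)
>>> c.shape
(3, 5, 2)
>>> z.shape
(11, 2, 3)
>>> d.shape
(3, 5, 5)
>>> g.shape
(2, 11, 5, 5)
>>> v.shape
(5, 11)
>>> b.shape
(2, 5, 5)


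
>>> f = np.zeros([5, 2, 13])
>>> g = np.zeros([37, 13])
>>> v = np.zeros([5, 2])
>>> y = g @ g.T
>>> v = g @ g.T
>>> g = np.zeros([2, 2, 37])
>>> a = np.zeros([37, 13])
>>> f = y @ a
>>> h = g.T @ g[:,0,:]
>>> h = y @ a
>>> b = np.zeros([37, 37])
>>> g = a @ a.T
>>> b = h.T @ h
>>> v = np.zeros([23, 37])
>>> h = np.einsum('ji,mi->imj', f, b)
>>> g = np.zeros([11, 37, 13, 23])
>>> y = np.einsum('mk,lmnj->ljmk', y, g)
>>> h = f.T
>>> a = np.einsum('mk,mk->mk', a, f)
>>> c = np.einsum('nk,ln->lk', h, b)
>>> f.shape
(37, 13)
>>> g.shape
(11, 37, 13, 23)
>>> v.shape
(23, 37)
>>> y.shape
(11, 23, 37, 37)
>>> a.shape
(37, 13)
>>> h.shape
(13, 37)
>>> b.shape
(13, 13)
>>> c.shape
(13, 37)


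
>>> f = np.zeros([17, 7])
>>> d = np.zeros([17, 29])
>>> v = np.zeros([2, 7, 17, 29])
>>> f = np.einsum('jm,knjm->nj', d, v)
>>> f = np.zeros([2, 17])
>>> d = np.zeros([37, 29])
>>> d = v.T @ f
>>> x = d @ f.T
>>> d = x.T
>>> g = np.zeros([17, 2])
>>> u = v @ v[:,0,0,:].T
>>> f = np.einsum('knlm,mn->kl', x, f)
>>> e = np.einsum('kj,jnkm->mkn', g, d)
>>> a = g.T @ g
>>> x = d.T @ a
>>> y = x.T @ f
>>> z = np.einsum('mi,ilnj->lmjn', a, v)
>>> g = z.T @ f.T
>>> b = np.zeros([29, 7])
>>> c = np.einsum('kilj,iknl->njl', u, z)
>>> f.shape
(29, 7)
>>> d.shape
(2, 7, 17, 29)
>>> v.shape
(2, 7, 17, 29)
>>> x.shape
(29, 17, 7, 2)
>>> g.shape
(17, 29, 2, 29)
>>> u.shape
(2, 7, 17, 2)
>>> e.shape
(29, 17, 7)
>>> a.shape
(2, 2)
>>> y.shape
(2, 7, 17, 7)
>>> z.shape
(7, 2, 29, 17)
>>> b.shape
(29, 7)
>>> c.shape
(29, 2, 17)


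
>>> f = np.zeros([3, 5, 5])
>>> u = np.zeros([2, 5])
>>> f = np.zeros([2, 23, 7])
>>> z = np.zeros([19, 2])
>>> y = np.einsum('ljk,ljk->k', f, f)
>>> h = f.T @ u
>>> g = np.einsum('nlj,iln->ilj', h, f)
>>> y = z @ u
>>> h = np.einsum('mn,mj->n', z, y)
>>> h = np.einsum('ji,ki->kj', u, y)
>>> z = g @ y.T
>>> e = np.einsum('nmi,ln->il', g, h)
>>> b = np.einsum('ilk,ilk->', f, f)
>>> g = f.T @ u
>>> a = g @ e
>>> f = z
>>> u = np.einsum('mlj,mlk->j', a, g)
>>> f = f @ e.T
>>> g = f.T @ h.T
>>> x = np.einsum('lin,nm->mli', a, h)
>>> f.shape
(2, 23, 5)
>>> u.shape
(19,)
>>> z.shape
(2, 23, 19)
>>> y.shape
(19, 5)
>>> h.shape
(19, 2)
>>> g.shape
(5, 23, 19)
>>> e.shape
(5, 19)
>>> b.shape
()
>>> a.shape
(7, 23, 19)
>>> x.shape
(2, 7, 23)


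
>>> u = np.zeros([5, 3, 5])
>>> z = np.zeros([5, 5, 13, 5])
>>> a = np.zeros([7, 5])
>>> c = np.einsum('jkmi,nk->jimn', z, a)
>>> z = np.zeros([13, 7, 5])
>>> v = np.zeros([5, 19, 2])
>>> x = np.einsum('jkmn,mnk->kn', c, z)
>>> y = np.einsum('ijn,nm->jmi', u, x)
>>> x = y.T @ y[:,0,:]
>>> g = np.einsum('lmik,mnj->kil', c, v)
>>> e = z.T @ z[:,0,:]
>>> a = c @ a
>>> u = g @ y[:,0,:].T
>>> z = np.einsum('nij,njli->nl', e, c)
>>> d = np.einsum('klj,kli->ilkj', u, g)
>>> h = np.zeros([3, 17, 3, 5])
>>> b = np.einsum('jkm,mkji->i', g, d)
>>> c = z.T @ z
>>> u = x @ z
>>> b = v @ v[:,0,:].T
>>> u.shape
(5, 7, 13)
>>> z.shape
(5, 13)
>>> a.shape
(5, 5, 13, 5)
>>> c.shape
(13, 13)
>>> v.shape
(5, 19, 2)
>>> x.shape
(5, 7, 5)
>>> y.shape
(3, 7, 5)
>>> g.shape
(7, 13, 5)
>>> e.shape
(5, 7, 5)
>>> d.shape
(5, 13, 7, 3)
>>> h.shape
(3, 17, 3, 5)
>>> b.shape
(5, 19, 5)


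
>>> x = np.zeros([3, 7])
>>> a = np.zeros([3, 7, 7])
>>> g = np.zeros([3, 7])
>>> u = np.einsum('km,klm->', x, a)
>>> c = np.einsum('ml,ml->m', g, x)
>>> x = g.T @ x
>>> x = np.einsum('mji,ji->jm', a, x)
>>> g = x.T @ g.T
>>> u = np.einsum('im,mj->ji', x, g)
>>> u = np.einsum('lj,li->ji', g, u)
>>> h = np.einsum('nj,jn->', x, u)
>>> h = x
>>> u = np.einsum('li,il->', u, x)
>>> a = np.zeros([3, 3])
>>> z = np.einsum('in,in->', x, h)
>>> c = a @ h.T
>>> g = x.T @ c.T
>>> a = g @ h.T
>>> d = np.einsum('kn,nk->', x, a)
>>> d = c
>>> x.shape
(7, 3)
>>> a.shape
(3, 7)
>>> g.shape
(3, 3)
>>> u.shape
()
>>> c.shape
(3, 7)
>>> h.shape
(7, 3)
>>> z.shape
()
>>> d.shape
(3, 7)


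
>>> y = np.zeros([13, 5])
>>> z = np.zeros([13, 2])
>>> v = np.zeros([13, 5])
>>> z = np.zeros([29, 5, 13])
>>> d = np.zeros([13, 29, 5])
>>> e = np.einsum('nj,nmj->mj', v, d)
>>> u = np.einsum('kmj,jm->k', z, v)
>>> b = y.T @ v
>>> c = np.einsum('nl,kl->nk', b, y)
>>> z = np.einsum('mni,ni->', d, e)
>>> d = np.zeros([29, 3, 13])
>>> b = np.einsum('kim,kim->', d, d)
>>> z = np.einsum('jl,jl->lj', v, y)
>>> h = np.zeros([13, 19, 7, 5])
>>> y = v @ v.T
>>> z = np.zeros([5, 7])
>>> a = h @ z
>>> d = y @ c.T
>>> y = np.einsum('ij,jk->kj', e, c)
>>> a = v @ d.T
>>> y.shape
(13, 5)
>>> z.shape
(5, 7)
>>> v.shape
(13, 5)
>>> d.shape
(13, 5)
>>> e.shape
(29, 5)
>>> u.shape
(29,)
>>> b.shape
()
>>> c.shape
(5, 13)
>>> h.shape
(13, 19, 7, 5)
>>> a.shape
(13, 13)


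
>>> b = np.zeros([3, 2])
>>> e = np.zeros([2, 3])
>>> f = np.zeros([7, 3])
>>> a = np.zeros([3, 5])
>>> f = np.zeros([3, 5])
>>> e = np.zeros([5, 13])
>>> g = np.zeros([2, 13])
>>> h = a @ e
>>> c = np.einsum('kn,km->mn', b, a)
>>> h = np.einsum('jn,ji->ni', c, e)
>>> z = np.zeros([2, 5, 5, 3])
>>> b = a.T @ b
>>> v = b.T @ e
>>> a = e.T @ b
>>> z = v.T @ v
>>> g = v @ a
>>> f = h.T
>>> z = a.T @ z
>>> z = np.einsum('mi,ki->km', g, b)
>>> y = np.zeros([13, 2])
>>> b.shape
(5, 2)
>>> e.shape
(5, 13)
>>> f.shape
(13, 2)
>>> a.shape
(13, 2)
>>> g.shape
(2, 2)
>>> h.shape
(2, 13)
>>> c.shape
(5, 2)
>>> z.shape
(5, 2)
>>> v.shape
(2, 13)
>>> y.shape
(13, 2)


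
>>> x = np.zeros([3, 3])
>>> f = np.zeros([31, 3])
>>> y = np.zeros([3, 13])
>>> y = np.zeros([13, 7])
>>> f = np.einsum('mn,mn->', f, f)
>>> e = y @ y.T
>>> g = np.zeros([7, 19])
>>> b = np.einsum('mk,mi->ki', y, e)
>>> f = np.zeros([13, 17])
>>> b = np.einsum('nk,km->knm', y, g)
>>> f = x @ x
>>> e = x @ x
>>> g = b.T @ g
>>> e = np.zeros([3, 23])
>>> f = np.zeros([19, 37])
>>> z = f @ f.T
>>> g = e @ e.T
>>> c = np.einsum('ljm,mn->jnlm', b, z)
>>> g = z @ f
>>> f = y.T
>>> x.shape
(3, 3)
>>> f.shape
(7, 13)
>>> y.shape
(13, 7)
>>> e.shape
(3, 23)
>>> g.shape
(19, 37)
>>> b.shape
(7, 13, 19)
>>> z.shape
(19, 19)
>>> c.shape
(13, 19, 7, 19)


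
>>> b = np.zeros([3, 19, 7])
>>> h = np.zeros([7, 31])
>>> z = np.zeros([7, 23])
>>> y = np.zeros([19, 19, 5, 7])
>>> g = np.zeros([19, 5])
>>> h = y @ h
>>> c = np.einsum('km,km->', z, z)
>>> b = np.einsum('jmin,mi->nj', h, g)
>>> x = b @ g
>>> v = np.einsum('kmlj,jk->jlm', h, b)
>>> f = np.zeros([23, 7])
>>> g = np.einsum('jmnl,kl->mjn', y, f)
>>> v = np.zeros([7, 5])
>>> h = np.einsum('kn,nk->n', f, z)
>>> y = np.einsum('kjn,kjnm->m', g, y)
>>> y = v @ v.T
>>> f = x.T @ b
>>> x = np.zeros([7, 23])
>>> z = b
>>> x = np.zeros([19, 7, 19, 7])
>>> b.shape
(31, 19)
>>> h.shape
(7,)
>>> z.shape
(31, 19)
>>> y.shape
(7, 7)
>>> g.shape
(19, 19, 5)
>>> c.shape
()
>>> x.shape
(19, 7, 19, 7)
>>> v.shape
(7, 5)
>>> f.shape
(5, 19)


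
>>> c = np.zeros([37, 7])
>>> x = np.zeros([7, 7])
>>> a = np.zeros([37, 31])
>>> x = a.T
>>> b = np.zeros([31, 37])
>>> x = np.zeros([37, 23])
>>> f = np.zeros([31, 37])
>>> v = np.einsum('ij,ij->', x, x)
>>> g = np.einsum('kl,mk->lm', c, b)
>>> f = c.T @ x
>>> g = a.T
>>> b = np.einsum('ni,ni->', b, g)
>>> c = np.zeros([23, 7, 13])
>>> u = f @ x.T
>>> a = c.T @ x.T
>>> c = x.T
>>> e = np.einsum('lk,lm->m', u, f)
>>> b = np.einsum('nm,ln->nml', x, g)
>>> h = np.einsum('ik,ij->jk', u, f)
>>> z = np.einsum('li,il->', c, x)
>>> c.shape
(23, 37)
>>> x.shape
(37, 23)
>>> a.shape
(13, 7, 37)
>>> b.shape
(37, 23, 31)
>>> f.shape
(7, 23)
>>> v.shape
()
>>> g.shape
(31, 37)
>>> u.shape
(7, 37)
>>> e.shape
(23,)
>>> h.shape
(23, 37)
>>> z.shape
()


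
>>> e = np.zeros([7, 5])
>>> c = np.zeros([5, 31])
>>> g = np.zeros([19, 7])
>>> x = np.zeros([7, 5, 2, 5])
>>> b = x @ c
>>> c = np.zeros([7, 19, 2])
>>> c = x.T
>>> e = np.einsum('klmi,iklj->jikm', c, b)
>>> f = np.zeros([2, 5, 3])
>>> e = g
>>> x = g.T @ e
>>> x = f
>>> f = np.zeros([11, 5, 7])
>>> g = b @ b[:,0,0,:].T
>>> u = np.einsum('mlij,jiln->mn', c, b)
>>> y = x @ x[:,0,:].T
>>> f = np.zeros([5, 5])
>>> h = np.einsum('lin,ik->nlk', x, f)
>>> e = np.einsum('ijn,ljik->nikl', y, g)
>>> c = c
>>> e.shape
(2, 2, 7, 7)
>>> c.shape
(5, 2, 5, 7)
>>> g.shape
(7, 5, 2, 7)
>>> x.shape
(2, 5, 3)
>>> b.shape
(7, 5, 2, 31)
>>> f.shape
(5, 5)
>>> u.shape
(5, 31)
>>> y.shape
(2, 5, 2)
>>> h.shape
(3, 2, 5)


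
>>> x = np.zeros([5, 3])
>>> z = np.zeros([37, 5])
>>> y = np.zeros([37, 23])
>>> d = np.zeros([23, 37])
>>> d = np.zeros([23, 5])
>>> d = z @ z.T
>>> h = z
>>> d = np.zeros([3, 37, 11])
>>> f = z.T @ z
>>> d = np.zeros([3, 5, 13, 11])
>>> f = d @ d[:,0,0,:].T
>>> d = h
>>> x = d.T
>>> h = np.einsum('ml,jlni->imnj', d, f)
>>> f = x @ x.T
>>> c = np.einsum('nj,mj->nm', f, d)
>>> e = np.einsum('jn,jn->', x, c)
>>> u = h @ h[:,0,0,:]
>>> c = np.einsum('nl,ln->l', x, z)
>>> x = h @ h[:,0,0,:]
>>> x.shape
(3, 37, 13, 3)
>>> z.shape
(37, 5)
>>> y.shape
(37, 23)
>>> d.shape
(37, 5)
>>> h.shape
(3, 37, 13, 3)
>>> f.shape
(5, 5)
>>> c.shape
(37,)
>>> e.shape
()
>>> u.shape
(3, 37, 13, 3)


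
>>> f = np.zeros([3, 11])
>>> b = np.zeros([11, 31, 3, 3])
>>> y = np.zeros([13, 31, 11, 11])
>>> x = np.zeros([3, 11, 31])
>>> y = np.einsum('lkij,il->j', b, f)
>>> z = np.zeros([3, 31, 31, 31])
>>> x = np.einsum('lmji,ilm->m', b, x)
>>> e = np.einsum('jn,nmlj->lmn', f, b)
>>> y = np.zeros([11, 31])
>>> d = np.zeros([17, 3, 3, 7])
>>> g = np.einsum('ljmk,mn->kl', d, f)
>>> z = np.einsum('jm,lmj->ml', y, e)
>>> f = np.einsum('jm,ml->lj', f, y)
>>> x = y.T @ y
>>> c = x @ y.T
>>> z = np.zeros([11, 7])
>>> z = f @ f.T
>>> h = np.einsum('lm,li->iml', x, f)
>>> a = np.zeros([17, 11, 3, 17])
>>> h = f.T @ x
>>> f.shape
(31, 3)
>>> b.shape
(11, 31, 3, 3)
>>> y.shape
(11, 31)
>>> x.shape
(31, 31)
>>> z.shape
(31, 31)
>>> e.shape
(3, 31, 11)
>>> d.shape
(17, 3, 3, 7)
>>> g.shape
(7, 17)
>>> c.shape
(31, 11)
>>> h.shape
(3, 31)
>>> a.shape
(17, 11, 3, 17)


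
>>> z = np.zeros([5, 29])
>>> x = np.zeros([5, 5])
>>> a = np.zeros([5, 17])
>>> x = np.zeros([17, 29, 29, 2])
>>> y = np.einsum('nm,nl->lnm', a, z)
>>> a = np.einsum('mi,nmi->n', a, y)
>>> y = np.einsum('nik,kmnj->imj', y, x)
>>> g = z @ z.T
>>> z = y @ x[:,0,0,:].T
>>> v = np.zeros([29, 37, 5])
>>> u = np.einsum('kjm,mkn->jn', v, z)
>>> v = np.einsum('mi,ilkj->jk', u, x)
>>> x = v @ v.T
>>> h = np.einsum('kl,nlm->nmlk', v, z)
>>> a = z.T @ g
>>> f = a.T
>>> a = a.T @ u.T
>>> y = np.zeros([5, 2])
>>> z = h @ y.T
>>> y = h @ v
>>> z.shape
(5, 17, 29, 5)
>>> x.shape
(2, 2)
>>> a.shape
(5, 29, 37)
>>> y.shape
(5, 17, 29, 29)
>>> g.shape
(5, 5)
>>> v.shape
(2, 29)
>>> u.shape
(37, 17)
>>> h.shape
(5, 17, 29, 2)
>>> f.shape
(5, 29, 17)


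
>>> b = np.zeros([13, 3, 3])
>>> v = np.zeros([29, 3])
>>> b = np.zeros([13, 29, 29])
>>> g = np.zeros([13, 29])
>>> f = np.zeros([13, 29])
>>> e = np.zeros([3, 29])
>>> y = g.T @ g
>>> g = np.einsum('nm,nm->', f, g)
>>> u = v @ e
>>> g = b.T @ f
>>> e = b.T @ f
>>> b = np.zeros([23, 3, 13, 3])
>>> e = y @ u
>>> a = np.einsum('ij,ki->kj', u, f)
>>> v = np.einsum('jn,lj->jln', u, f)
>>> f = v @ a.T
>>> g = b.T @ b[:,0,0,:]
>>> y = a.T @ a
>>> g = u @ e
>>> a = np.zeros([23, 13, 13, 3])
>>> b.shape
(23, 3, 13, 3)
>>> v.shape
(29, 13, 29)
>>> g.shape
(29, 29)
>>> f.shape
(29, 13, 13)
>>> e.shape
(29, 29)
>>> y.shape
(29, 29)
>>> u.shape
(29, 29)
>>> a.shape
(23, 13, 13, 3)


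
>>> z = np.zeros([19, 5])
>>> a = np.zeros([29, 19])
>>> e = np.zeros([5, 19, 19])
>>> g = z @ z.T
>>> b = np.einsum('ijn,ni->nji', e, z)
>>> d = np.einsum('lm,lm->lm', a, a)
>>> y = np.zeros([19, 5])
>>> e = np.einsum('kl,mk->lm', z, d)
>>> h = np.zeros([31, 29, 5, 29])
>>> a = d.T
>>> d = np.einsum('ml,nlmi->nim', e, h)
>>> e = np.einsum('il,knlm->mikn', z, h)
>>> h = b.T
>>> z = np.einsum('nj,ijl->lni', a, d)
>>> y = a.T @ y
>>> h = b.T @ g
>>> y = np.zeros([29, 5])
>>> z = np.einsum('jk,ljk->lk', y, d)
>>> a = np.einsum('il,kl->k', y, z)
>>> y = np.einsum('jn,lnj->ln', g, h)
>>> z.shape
(31, 5)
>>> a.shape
(31,)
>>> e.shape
(29, 19, 31, 29)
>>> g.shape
(19, 19)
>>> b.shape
(19, 19, 5)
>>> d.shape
(31, 29, 5)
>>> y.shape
(5, 19)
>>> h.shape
(5, 19, 19)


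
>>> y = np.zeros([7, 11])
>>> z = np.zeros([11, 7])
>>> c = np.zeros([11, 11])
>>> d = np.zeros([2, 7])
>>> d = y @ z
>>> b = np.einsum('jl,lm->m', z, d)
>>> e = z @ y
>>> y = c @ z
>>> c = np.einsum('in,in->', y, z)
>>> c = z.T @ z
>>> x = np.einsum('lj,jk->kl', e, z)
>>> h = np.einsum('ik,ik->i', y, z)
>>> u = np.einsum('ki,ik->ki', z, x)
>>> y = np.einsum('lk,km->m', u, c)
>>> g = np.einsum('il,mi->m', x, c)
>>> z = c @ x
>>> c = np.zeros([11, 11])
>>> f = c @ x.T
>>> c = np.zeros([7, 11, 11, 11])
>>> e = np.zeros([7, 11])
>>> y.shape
(7,)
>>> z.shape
(7, 11)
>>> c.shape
(7, 11, 11, 11)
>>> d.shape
(7, 7)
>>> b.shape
(7,)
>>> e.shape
(7, 11)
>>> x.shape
(7, 11)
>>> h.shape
(11,)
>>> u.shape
(11, 7)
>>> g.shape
(7,)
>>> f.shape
(11, 7)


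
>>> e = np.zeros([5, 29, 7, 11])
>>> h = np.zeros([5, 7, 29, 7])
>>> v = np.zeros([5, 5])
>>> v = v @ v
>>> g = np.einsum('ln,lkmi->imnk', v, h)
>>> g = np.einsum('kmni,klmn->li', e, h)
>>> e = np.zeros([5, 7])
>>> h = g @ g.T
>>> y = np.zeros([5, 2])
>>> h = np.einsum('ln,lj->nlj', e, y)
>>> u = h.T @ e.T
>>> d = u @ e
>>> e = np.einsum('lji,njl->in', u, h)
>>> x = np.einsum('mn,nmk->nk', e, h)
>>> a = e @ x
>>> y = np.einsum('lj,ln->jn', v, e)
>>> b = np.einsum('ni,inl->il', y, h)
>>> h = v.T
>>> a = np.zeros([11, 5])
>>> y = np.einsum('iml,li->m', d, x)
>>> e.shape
(5, 7)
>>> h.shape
(5, 5)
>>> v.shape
(5, 5)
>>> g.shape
(7, 11)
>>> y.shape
(5,)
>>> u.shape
(2, 5, 5)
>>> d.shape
(2, 5, 7)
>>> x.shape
(7, 2)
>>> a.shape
(11, 5)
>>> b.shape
(7, 2)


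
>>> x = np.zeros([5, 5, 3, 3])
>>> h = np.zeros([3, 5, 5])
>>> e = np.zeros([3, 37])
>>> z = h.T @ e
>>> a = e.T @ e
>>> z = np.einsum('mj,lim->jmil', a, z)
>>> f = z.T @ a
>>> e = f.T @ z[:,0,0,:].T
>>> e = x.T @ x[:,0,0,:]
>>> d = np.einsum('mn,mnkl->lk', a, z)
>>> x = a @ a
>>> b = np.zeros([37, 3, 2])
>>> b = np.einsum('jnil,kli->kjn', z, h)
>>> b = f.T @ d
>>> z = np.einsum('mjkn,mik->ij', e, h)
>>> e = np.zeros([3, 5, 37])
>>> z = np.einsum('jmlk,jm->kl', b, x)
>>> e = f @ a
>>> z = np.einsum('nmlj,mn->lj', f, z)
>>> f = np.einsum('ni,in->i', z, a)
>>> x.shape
(37, 37)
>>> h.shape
(3, 5, 5)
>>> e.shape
(5, 5, 37, 37)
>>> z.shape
(37, 37)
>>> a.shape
(37, 37)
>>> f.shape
(37,)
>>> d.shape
(5, 5)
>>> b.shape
(37, 37, 5, 5)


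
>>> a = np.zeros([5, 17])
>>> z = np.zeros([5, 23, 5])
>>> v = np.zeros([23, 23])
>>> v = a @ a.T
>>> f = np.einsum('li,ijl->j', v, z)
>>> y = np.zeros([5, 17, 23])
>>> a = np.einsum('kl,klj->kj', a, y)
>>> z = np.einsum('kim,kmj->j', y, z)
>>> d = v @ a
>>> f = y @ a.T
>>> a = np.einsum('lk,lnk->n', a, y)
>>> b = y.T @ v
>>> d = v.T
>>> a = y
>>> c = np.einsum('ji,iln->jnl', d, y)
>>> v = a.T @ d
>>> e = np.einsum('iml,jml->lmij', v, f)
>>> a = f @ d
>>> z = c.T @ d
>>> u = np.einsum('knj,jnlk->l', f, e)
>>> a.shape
(5, 17, 5)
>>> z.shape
(17, 23, 5)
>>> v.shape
(23, 17, 5)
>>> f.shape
(5, 17, 5)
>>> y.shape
(5, 17, 23)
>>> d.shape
(5, 5)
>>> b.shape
(23, 17, 5)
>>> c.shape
(5, 23, 17)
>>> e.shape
(5, 17, 23, 5)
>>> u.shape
(23,)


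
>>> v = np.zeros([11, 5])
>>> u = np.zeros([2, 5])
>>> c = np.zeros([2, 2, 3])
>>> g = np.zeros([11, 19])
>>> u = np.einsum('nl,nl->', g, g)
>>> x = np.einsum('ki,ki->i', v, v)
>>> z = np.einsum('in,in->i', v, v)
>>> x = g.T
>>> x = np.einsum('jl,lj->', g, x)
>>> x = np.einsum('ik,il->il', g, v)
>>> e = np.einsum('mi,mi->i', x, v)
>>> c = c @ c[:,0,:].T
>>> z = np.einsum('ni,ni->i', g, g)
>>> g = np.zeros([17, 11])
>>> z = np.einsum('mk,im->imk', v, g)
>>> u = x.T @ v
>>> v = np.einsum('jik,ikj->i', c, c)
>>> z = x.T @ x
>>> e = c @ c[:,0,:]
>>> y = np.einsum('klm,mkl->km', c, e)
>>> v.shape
(2,)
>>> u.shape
(5, 5)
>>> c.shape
(2, 2, 2)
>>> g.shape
(17, 11)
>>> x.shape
(11, 5)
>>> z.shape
(5, 5)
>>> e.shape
(2, 2, 2)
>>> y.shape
(2, 2)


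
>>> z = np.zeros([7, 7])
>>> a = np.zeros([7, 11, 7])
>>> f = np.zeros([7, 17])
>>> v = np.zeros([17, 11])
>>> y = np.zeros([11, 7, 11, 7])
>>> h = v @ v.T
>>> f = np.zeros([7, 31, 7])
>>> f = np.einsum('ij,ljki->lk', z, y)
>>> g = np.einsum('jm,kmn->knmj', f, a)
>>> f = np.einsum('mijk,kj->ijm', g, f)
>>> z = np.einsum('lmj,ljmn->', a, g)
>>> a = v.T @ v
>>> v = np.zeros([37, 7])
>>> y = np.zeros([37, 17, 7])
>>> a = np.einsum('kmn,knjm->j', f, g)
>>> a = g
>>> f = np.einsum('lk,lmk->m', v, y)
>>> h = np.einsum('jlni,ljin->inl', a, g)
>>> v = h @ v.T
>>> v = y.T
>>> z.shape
()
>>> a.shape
(7, 7, 11, 11)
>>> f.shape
(17,)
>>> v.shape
(7, 17, 37)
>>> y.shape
(37, 17, 7)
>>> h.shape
(11, 11, 7)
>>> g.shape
(7, 7, 11, 11)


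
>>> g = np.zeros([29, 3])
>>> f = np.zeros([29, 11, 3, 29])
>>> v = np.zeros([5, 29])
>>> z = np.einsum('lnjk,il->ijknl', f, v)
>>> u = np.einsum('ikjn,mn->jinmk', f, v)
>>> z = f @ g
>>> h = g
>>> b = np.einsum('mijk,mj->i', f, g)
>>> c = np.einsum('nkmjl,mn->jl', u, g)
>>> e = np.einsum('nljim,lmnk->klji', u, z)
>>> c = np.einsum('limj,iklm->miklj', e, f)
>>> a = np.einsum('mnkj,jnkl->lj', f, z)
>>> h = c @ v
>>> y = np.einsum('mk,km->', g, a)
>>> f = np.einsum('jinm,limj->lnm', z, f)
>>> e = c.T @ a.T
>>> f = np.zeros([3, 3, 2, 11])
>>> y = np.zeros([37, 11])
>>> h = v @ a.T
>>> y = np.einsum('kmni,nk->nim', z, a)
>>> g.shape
(29, 3)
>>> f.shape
(3, 3, 2, 11)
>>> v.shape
(5, 29)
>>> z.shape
(29, 11, 3, 3)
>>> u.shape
(3, 29, 29, 5, 11)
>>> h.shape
(5, 3)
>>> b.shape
(11,)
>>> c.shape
(29, 29, 11, 3, 5)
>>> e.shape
(5, 3, 11, 29, 3)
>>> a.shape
(3, 29)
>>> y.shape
(3, 3, 11)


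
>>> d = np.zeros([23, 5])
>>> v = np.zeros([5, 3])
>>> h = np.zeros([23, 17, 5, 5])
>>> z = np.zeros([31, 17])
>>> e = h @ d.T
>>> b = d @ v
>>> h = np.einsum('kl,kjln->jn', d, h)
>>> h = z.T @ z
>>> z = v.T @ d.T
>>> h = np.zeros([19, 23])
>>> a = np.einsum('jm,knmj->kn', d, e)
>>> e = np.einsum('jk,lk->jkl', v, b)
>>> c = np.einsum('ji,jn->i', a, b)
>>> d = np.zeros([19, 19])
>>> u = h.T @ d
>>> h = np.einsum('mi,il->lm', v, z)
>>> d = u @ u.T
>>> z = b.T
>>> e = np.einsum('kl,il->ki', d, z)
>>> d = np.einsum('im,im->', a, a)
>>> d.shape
()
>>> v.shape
(5, 3)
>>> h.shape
(23, 5)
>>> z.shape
(3, 23)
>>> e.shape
(23, 3)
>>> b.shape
(23, 3)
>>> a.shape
(23, 17)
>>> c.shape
(17,)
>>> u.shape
(23, 19)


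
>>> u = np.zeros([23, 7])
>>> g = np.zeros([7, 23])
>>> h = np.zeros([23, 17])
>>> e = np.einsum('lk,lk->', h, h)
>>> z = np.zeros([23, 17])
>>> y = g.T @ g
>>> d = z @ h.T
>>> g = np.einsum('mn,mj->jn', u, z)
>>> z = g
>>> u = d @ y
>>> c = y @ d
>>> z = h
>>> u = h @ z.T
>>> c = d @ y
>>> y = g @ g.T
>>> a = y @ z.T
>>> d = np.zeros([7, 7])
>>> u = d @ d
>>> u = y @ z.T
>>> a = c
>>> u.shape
(17, 23)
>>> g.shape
(17, 7)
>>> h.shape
(23, 17)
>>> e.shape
()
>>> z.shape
(23, 17)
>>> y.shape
(17, 17)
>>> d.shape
(7, 7)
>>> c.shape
(23, 23)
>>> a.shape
(23, 23)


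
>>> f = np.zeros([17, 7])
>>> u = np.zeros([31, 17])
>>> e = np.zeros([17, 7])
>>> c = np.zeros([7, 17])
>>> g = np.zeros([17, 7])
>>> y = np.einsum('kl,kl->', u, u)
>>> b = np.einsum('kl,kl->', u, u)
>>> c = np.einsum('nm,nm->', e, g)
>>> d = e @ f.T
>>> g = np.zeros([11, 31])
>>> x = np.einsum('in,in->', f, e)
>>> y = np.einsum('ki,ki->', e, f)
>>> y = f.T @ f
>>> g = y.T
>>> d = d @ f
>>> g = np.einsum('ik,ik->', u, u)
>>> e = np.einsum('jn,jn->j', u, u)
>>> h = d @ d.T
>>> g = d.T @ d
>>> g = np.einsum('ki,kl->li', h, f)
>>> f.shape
(17, 7)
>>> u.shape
(31, 17)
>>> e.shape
(31,)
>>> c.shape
()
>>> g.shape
(7, 17)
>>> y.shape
(7, 7)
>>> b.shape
()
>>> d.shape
(17, 7)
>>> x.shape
()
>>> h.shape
(17, 17)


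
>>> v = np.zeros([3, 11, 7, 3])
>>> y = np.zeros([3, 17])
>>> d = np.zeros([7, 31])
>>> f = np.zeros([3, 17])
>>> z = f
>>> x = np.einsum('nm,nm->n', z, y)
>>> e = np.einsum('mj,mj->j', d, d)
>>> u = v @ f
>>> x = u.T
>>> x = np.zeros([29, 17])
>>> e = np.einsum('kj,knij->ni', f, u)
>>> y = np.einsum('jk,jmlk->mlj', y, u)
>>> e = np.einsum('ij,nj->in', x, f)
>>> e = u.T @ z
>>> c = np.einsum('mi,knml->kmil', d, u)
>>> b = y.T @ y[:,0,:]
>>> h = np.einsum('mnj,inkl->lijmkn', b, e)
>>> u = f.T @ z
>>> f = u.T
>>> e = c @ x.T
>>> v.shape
(3, 11, 7, 3)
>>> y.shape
(11, 7, 3)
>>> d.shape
(7, 31)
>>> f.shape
(17, 17)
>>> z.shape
(3, 17)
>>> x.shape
(29, 17)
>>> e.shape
(3, 7, 31, 29)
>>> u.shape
(17, 17)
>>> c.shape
(3, 7, 31, 17)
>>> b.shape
(3, 7, 3)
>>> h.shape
(17, 17, 3, 3, 11, 7)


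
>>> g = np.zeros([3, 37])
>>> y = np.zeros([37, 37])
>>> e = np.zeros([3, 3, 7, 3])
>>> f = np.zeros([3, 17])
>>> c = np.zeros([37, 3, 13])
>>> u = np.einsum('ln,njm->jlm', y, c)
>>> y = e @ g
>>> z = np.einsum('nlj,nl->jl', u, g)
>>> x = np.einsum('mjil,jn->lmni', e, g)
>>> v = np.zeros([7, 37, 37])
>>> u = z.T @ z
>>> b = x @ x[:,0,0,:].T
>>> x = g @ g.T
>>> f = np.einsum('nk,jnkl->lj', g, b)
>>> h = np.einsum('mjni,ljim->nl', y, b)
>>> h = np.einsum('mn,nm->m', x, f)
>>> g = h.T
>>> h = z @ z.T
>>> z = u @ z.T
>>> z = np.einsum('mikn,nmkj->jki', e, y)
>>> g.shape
(3,)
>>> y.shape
(3, 3, 7, 37)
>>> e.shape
(3, 3, 7, 3)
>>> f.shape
(3, 3)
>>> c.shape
(37, 3, 13)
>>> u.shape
(37, 37)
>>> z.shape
(37, 7, 3)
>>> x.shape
(3, 3)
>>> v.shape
(7, 37, 37)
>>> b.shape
(3, 3, 37, 3)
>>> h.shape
(13, 13)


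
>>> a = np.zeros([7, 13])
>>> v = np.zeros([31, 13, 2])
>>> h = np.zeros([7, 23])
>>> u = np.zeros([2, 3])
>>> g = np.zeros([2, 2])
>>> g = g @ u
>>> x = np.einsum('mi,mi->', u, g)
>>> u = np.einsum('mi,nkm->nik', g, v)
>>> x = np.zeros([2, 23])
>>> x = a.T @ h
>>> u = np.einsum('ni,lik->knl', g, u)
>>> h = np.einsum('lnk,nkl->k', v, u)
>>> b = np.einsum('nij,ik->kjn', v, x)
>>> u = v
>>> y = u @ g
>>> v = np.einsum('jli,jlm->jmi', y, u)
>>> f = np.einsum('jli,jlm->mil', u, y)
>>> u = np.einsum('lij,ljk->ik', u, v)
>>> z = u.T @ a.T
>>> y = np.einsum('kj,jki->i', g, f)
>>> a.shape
(7, 13)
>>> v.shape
(31, 2, 3)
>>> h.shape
(2,)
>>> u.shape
(13, 3)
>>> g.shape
(2, 3)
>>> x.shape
(13, 23)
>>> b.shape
(23, 2, 31)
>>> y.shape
(13,)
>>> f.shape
(3, 2, 13)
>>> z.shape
(3, 7)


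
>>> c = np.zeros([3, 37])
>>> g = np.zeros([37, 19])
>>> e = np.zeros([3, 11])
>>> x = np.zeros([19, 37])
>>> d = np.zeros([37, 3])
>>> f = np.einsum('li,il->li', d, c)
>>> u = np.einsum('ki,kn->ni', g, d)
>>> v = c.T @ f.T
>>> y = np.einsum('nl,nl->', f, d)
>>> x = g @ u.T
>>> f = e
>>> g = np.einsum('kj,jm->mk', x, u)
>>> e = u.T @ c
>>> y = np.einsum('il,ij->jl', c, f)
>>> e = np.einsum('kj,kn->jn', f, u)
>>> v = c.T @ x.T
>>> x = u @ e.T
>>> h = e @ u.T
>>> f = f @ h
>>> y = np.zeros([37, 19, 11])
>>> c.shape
(3, 37)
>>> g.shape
(19, 37)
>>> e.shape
(11, 19)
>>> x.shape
(3, 11)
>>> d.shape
(37, 3)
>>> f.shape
(3, 3)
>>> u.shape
(3, 19)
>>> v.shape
(37, 37)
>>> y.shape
(37, 19, 11)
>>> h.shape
(11, 3)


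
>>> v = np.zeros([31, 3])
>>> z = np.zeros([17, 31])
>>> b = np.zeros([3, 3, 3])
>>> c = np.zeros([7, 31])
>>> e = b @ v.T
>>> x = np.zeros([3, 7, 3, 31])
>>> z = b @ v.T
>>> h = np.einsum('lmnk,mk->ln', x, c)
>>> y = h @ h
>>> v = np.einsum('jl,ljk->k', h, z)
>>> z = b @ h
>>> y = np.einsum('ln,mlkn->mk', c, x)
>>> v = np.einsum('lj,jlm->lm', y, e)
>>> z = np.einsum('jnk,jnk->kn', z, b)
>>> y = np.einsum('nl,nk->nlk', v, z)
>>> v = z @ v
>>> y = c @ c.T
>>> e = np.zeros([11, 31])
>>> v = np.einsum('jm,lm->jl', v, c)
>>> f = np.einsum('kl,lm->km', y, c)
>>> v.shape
(3, 7)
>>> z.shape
(3, 3)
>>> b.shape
(3, 3, 3)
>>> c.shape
(7, 31)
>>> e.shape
(11, 31)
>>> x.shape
(3, 7, 3, 31)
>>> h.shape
(3, 3)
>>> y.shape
(7, 7)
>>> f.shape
(7, 31)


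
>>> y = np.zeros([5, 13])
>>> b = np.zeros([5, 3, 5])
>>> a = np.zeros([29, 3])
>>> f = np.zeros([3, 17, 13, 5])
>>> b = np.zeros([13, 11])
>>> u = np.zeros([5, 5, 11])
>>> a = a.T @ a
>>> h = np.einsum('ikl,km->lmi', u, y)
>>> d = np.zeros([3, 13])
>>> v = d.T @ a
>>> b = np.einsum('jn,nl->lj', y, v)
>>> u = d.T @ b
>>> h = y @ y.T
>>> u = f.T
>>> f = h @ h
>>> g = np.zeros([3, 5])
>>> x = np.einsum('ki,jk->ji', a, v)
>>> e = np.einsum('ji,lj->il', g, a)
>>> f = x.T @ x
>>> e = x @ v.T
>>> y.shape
(5, 13)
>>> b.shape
(3, 5)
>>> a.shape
(3, 3)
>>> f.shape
(3, 3)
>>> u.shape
(5, 13, 17, 3)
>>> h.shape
(5, 5)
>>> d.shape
(3, 13)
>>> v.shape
(13, 3)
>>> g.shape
(3, 5)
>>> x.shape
(13, 3)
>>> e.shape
(13, 13)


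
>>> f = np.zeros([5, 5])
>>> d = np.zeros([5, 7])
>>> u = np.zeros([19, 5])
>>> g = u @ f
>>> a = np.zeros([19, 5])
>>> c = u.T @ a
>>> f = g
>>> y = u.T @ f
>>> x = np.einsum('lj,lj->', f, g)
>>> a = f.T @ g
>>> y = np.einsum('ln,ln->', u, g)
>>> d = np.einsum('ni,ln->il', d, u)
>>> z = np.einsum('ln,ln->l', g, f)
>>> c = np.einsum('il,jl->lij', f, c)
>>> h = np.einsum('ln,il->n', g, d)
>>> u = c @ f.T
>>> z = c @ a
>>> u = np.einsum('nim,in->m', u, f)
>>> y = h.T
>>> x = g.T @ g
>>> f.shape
(19, 5)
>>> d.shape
(7, 19)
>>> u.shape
(19,)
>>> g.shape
(19, 5)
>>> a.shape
(5, 5)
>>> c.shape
(5, 19, 5)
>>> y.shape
(5,)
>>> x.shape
(5, 5)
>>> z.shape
(5, 19, 5)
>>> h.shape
(5,)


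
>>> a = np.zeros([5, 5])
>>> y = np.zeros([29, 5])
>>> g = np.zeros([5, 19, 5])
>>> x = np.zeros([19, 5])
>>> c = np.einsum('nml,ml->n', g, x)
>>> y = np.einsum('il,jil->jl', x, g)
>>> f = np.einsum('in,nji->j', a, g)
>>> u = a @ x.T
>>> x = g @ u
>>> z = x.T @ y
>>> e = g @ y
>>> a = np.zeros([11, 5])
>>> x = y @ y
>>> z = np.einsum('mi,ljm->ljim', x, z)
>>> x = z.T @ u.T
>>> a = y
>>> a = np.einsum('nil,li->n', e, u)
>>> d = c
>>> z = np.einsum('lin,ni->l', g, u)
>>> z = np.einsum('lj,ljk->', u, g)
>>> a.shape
(5,)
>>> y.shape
(5, 5)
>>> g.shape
(5, 19, 5)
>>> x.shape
(5, 5, 19, 5)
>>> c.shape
(5,)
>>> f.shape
(19,)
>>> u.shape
(5, 19)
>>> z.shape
()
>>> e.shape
(5, 19, 5)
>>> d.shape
(5,)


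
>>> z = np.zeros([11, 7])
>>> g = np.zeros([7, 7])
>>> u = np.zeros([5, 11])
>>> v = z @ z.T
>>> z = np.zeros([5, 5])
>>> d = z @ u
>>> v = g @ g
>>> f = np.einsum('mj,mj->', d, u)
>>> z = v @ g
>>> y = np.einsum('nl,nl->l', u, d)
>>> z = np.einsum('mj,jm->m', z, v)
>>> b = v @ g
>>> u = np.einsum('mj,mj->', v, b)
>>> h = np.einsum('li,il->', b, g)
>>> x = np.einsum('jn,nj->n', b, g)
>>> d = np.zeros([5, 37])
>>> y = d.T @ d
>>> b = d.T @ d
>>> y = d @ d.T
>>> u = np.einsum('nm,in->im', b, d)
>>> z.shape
(7,)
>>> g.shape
(7, 7)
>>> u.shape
(5, 37)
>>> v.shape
(7, 7)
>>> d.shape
(5, 37)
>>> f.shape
()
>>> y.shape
(5, 5)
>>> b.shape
(37, 37)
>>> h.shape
()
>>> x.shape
(7,)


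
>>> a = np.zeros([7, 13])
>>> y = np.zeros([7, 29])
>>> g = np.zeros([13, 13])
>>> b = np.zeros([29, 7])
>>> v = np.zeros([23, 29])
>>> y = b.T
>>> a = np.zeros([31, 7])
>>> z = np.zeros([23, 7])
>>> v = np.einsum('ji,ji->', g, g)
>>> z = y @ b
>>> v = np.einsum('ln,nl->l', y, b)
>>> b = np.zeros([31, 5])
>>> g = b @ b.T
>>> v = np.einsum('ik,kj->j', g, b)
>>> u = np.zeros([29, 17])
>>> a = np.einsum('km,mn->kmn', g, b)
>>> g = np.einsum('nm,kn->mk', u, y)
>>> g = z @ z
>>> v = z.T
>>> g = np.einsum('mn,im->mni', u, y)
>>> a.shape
(31, 31, 5)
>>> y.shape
(7, 29)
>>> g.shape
(29, 17, 7)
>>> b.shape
(31, 5)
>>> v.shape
(7, 7)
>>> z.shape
(7, 7)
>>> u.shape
(29, 17)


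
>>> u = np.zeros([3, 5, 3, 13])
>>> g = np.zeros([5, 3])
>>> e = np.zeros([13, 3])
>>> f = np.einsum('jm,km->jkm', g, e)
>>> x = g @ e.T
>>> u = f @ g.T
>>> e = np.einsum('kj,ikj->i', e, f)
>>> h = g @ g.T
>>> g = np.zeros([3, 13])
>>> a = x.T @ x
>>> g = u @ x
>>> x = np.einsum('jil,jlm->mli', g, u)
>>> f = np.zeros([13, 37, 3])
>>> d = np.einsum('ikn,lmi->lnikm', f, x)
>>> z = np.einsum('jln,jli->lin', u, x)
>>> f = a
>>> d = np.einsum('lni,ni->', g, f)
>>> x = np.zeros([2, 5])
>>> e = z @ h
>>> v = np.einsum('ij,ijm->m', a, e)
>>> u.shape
(5, 13, 5)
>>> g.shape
(5, 13, 13)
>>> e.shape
(13, 13, 5)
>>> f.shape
(13, 13)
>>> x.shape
(2, 5)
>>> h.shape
(5, 5)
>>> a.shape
(13, 13)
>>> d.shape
()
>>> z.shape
(13, 13, 5)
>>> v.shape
(5,)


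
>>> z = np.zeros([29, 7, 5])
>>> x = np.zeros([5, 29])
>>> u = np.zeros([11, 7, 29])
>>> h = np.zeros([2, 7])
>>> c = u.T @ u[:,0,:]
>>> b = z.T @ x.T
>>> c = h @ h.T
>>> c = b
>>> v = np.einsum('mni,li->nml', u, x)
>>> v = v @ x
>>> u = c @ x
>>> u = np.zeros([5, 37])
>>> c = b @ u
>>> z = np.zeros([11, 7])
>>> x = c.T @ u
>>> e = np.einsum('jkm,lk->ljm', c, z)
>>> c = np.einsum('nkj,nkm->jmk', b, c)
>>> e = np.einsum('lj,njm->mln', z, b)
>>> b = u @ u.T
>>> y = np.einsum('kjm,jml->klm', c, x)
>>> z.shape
(11, 7)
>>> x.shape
(37, 7, 37)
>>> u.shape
(5, 37)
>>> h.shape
(2, 7)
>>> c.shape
(5, 37, 7)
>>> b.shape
(5, 5)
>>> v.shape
(7, 11, 29)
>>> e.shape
(5, 11, 5)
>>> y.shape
(5, 37, 7)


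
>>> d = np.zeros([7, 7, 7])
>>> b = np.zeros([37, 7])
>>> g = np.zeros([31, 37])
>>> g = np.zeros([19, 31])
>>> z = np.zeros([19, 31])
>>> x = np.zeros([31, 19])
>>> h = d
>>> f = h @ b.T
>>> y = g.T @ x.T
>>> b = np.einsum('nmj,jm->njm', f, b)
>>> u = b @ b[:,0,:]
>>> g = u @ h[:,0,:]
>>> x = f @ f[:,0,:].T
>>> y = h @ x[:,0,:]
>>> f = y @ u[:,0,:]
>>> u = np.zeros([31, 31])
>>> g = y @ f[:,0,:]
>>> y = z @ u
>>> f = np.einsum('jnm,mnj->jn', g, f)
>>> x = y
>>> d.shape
(7, 7, 7)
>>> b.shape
(7, 37, 7)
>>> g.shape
(7, 7, 7)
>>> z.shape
(19, 31)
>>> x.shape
(19, 31)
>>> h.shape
(7, 7, 7)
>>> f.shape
(7, 7)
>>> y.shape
(19, 31)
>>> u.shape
(31, 31)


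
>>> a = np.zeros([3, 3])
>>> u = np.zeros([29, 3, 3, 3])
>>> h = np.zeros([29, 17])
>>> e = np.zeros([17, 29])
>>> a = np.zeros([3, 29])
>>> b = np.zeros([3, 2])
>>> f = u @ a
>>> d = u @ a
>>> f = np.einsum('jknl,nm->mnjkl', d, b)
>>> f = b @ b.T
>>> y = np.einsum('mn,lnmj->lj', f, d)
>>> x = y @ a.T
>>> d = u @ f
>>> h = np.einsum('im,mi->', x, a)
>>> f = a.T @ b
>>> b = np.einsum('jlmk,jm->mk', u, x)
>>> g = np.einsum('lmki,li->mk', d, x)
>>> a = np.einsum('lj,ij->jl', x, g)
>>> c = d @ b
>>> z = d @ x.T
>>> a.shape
(3, 29)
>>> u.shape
(29, 3, 3, 3)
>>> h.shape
()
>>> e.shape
(17, 29)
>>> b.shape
(3, 3)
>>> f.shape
(29, 2)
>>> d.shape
(29, 3, 3, 3)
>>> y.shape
(29, 29)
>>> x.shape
(29, 3)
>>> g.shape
(3, 3)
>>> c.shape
(29, 3, 3, 3)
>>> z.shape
(29, 3, 3, 29)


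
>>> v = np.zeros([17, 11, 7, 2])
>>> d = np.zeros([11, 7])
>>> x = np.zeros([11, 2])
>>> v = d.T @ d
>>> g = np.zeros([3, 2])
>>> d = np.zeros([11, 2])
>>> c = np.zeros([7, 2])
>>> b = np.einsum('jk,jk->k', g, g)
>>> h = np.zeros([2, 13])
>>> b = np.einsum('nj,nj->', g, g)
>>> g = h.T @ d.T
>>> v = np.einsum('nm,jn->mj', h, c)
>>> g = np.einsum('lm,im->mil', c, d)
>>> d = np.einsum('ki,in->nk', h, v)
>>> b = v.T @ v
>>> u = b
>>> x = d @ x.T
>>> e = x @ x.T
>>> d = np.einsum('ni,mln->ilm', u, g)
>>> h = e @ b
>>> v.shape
(13, 7)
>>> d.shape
(7, 11, 2)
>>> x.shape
(7, 11)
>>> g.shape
(2, 11, 7)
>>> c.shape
(7, 2)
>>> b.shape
(7, 7)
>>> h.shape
(7, 7)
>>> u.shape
(7, 7)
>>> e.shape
(7, 7)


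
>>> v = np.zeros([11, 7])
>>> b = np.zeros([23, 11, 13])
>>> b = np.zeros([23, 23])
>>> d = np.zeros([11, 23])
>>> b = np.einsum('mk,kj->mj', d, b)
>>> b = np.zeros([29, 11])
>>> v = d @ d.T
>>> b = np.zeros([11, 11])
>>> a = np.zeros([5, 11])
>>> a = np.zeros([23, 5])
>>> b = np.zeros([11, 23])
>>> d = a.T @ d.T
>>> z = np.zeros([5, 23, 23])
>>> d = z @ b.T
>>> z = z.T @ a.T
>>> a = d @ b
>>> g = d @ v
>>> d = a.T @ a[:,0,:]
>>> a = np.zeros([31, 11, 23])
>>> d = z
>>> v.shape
(11, 11)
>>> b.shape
(11, 23)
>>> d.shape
(23, 23, 23)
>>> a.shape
(31, 11, 23)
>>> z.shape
(23, 23, 23)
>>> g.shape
(5, 23, 11)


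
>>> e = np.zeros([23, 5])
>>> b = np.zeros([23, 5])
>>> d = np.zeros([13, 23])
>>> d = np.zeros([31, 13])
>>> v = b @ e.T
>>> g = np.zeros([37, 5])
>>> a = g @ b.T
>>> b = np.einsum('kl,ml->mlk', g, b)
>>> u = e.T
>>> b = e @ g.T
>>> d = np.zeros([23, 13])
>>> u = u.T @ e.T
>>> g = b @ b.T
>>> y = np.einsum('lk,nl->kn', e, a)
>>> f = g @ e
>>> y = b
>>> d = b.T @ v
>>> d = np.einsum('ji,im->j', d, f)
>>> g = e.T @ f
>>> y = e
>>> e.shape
(23, 5)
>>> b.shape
(23, 37)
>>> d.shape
(37,)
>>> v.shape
(23, 23)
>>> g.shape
(5, 5)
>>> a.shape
(37, 23)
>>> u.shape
(23, 23)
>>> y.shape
(23, 5)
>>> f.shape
(23, 5)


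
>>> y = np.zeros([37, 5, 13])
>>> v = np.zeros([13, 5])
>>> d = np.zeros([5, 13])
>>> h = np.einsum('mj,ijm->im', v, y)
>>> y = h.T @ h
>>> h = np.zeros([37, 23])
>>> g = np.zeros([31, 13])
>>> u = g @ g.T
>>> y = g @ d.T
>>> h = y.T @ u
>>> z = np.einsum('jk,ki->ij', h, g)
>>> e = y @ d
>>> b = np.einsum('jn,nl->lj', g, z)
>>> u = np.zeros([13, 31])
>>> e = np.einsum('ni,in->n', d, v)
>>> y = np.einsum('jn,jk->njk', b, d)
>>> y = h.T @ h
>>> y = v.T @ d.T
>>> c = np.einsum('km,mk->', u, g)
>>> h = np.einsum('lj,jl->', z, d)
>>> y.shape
(5, 5)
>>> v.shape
(13, 5)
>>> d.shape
(5, 13)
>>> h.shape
()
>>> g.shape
(31, 13)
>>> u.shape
(13, 31)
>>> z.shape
(13, 5)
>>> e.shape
(5,)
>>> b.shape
(5, 31)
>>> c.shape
()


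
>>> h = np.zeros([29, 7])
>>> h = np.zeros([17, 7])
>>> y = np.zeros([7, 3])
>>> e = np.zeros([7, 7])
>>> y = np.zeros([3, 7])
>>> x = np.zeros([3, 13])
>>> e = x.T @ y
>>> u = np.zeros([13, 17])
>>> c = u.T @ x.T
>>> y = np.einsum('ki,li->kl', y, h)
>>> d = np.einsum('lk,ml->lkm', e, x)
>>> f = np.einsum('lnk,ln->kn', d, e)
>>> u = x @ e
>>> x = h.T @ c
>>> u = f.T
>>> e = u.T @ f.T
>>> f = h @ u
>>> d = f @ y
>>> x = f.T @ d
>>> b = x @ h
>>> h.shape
(17, 7)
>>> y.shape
(3, 17)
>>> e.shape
(3, 3)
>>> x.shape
(3, 17)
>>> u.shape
(7, 3)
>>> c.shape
(17, 3)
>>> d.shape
(17, 17)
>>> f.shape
(17, 3)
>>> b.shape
(3, 7)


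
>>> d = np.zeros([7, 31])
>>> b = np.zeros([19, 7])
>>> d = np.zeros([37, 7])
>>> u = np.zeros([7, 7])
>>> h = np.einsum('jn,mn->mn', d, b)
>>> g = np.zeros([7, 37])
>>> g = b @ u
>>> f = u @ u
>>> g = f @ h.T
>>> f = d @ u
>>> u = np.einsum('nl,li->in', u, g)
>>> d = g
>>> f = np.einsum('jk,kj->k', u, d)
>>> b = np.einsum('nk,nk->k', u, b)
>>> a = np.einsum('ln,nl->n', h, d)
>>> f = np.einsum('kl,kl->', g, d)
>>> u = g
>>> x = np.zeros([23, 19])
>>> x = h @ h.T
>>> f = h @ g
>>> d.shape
(7, 19)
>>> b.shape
(7,)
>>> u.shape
(7, 19)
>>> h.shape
(19, 7)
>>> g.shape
(7, 19)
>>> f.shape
(19, 19)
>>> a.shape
(7,)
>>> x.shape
(19, 19)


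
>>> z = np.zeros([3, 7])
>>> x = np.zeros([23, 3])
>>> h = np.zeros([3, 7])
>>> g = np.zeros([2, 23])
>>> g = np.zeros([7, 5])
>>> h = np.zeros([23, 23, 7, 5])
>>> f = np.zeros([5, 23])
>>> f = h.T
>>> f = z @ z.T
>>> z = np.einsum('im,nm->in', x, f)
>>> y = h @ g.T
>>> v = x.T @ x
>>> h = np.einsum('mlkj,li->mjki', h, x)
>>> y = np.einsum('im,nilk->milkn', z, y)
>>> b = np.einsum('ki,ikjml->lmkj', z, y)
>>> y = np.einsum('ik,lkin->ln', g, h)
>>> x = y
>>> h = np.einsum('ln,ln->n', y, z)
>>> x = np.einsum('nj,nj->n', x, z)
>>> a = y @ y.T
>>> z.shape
(23, 3)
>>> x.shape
(23,)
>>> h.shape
(3,)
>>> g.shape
(7, 5)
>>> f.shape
(3, 3)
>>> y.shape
(23, 3)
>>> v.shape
(3, 3)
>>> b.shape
(23, 7, 23, 7)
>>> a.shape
(23, 23)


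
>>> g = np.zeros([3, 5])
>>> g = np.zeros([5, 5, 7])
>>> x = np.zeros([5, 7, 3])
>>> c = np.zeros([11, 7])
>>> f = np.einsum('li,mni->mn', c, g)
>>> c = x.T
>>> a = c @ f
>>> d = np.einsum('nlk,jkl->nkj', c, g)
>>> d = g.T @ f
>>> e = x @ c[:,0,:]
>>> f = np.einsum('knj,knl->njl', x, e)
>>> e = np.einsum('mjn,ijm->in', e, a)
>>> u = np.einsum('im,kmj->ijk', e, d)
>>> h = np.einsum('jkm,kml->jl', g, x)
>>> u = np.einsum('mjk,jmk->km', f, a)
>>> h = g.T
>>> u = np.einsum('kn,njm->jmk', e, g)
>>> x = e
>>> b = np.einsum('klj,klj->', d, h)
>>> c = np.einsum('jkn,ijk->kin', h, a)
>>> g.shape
(5, 5, 7)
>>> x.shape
(3, 5)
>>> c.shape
(5, 3, 5)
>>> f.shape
(7, 3, 5)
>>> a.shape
(3, 7, 5)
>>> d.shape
(7, 5, 5)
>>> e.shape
(3, 5)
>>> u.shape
(5, 7, 3)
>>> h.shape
(7, 5, 5)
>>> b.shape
()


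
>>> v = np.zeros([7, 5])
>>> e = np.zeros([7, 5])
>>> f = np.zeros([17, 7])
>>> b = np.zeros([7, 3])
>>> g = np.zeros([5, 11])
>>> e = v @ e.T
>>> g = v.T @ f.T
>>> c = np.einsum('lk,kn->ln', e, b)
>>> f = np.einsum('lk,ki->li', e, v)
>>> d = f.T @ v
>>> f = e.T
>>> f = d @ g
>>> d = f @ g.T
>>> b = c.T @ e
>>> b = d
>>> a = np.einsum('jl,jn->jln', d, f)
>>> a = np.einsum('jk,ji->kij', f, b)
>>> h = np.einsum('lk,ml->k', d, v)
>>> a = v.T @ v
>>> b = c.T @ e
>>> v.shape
(7, 5)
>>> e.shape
(7, 7)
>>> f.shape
(5, 17)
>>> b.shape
(3, 7)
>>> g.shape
(5, 17)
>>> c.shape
(7, 3)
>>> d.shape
(5, 5)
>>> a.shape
(5, 5)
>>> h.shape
(5,)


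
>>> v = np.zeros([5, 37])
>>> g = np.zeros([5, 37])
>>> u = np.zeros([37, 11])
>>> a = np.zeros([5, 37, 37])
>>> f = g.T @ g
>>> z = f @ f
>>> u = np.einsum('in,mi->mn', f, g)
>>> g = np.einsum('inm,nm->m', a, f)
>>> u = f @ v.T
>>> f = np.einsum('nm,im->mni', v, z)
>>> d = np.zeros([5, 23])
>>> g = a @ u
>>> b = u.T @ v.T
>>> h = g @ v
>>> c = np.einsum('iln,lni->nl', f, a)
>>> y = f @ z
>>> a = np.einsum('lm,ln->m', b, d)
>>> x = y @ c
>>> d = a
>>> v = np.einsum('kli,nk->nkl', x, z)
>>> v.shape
(37, 37, 5)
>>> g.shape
(5, 37, 5)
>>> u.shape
(37, 5)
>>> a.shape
(5,)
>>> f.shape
(37, 5, 37)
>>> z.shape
(37, 37)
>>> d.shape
(5,)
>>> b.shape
(5, 5)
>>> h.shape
(5, 37, 37)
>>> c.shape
(37, 5)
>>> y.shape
(37, 5, 37)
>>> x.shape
(37, 5, 5)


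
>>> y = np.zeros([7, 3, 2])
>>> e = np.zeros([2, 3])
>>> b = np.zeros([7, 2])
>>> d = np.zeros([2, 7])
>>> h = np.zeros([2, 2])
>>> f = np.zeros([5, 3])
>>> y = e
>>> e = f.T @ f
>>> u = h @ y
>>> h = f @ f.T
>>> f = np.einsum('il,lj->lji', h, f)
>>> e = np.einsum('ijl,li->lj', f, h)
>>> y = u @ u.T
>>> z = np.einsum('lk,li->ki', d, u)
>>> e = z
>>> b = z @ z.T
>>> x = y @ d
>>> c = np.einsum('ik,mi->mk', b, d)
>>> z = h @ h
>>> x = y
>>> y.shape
(2, 2)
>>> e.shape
(7, 3)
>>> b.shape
(7, 7)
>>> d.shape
(2, 7)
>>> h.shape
(5, 5)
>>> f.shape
(5, 3, 5)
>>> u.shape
(2, 3)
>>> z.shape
(5, 5)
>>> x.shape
(2, 2)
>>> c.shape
(2, 7)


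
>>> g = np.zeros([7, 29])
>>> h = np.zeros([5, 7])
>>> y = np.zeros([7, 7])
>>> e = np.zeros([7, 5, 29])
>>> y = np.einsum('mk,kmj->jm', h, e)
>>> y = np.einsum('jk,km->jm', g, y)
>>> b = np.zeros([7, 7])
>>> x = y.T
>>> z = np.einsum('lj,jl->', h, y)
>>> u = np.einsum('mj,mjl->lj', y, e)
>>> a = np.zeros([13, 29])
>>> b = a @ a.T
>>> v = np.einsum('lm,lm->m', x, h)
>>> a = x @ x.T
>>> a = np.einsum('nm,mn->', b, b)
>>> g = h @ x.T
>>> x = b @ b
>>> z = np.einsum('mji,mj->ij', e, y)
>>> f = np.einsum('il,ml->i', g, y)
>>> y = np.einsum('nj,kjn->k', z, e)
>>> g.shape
(5, 5)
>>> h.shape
(5, 7)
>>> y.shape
(7,)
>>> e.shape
(7, 5, 29)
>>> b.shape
(13, 13)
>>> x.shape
(13, 13)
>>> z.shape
(29, 5)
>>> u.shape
(29, 5)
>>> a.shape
()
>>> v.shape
(7,)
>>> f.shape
(5,)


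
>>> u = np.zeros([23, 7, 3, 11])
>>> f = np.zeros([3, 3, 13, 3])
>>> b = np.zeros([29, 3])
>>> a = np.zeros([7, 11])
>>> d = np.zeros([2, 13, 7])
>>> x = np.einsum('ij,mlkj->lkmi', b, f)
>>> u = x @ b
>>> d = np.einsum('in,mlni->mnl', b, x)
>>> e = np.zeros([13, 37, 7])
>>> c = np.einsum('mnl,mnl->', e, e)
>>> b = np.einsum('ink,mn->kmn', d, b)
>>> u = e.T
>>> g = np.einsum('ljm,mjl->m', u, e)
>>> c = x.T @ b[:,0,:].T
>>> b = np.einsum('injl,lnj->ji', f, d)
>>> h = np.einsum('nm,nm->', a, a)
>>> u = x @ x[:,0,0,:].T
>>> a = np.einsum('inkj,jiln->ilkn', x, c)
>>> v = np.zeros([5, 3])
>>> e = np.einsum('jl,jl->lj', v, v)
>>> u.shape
(3, 13, 3, 3)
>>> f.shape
(3, 3, 13, 3)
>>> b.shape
(13, 3)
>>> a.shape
(3, 13, 3, 13)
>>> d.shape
(3, 3, 13)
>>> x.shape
(3, 13, 3, 29)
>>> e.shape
(3, 5)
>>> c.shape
(29, 3, 13, 13)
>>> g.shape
(13,)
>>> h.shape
()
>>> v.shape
(5, 3)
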